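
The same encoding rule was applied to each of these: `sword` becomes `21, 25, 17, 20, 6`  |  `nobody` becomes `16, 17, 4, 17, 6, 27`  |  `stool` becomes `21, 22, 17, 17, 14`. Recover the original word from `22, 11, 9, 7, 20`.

s is letter #19 and maps to 21: an offset of 2. Letters become their 1-based position plus 2 (so a→3, b→4, …).
Undoing it on 22, 11, 9, 7, 20: 22→(22−2)÷1=20=t, 11→(11−2)÷1=9=i, 9→(9−2)÷1=7=g, 7→(7−2)÷1=5=e, 20→(20−2)÷1=18=r.

tiger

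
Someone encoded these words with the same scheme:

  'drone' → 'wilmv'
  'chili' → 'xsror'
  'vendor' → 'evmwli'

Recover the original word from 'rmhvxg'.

Letters are reflected about the middle of the alphabet (position → 25−position): Atbash.
Reversing it on rmhvxg: r↔i, m↔n, h↔s, v↔e, x↔c, g↔t.

insect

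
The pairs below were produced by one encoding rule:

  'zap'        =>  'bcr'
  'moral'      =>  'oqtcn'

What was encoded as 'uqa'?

Compare letters: z→b is +2, a→c is +2, p→r is +2 — a constant shift. It's a constant shift of +2 (ROT2).
Reversing it on uqa: u−2=s, q−2=o, a−2=y.

soy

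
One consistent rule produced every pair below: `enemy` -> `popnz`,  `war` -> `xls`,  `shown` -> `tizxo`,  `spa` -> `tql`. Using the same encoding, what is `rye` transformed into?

szp

The shift depends on letter class: consonant n→o is +1, but vowel e→p is +11. Vowels shift forward by 11 and consonants shift forward by 1.
On rye: r(cons)+1=s, y(cons)+1=z, e(vowel)+11=p.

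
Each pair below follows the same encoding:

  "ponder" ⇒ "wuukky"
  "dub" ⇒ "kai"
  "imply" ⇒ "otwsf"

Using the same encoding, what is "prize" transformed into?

The shift depends on letter class: consonant p→w is +7, but vowel o→u is +6. The rule splits by letter class: vowels +6, consonants +7.
Applying it to prize: p(cons)+7=w, r(cons)+7=y, i(vowel)+6=o, z(cons)+7=g, e(vowel)+6=k.

wyogk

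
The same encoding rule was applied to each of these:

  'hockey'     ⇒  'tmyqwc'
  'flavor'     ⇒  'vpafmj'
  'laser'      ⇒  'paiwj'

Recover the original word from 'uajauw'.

h(7)→t(19) and o(14)→m(12) fit y≡25x+0 (mod 26); the inverse of 25 mod 26 is 25. Each letter's alphabet position (a=0..z=25) is mapped through 25·x+0 mod 26 — an affine cipher.
Undoing it on uajauw: u(20)→25·(20−0)≡6=g; a(0)→25·(0−0)≡0=a; j(9)→25·(9−0)≡17=r; a(0)→25·(0−0)≡0=a; u(20)→25·(20−0)≡6=g; w(22)→25·(22−0)≡4=e (all mod 26).

garage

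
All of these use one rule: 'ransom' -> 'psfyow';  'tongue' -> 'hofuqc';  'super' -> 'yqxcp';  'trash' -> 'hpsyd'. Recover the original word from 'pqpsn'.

rural

r(17)→p(15) and a(0)→s(18) fit y≡9x+18 (mod 26); the inverse of 9 mod 26 is 3. This is an affine cipher: with a=0,…,z=25, each position x becomes (9x+18) mod 26.
Undoing it on pqpsn: p(15)→3·(15−18)≡17=r; q(16)→3·(16−18)≡20=u; p(15)→3·(15−18)≡17=r; s(18)→3·(18−18)≡0=a; n(13)→3·(13−18)≡11=l (all mod 26).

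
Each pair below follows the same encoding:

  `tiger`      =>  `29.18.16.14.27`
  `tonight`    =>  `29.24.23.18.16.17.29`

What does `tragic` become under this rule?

t is letter #20 and maps to 29: an offset of 9. Letters become their 1-based position plus 9 (so a→10, b→11, …).
For tragic: t=20→29, r=18→27, a=1→10, g=7→16, i=9→18, c=3→12.

29.27.10.16.18.12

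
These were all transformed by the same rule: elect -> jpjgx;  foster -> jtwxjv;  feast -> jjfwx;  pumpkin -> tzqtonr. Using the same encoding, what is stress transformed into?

The shift depends on letter class: consonant l→p is +4, but vowel e→j is +5. The rule splits by letter class: vowels +5, consonants +4.
Applying it to stress: s(cons)+4=w, t(cons)+4=x, r(cons)+4=v, e(vowel)+5=j, s(cons)+4=w, s(cons)+4=w.

wxvjww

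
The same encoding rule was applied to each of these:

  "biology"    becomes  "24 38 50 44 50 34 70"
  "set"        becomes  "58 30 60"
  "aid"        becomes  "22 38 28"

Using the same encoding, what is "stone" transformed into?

b(#2)→24 and i(#9)→38: differences scale by 2, so n = 2·pos + 20. The formula is n = 2×(alphabet index, a=1) + 20.
On stone: s=19→58, t=20→60, o=15→50, n=14→48, e=5→30.

58 60 50 48 30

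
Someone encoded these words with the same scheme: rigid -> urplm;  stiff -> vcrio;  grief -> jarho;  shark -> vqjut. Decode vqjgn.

A repeating key of period 3 is used — shifts +3, +9, +9 over and over.
Undoing it on vqjgn: v−3=s, q−9=h, j−9=a, g−3=d, n−9=e.

shade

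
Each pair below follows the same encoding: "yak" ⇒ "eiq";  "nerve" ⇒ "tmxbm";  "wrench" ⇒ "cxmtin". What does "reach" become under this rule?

The shift depends on letter class: consonant y→e is +6, but vowel a→i is +8. Two shifts are in play — +8 for a/e/i/o/u, +6 for every other letter.
On reach: r(cons)+6=x, e(vowel)+8=m, a(vowel)+8=i, c(cons)+6=i, h(cons)+6=n.

xmiin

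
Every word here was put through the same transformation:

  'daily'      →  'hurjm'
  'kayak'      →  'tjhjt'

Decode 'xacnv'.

metro

The output letters match the input read backwards, each shifted +9: daily reversed is yliad. Two steps: reverse the string, then apply a Caesar shift of +9.
Undoing it on xacnv: shift back: x−9=o, a−9=r, c−9=t, n−9=e, v−9=m → ortem; then reverse → metro.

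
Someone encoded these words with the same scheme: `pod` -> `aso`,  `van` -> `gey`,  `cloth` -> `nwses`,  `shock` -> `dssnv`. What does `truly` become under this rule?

ecywj

The shift depends on letter class: consonant p→a is +11, but vowel o→s is +4. The rule splits by letter class: vowels +4, consonants +11.
For truly: t(cons)+11=e, r(cons)+11=c, u(vowel)+4=y, l(cons)+11=w, y(cons)+11=j.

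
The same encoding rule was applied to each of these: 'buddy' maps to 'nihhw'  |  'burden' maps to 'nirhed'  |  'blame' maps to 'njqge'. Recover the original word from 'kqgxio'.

campus

This is an affine cipher: with a=0,…,z=25, each position x becomes (23x+16) mod 26.
Reversing it on kqgxio: k(10)→17·(10−16)≡2=c; q(16)→17·(16−16)≡0=a; g(6)→17·(6−16)≡12=m; x(23)→17·(23−16)≡15=p; i(8)→17·(8−16)≡20=u; o(14)→17·(14−16)≡18=s (all mod 26).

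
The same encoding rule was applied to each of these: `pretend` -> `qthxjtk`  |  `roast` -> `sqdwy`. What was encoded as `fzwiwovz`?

exterior

In pretend: p→q is +1, r→t is +2, e→h is +3, t→x is +4 — the shift increases by 1 each position. Letter i (0-indexed) is shifted by i+1, so successive shifts are 1, 2, 3, ….
Reversing it on fzwiwovz: f−1=e, z−2=x, w−3=t, i−4=e, w−5=r, o−6=i, v−7=o, z−8=r.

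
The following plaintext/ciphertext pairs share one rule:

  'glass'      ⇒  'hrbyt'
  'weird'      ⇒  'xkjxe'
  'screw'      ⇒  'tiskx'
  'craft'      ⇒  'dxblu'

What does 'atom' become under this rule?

bzps

The shifts repeat in a cycle of length 2: positions 0,1,… shift by +1, +6, then the pattern repeats.
Applying it to atom: a+1=b, t+6=z, o+1=p, m+6=s.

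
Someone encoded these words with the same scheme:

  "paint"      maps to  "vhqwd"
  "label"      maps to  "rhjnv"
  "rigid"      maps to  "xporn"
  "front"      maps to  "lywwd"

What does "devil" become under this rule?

jldrv

In paint: p→v is +6, a→h is +7, i→q is +8, n→w is +9 — the shift increases by 1 each position. Each letter shifts forward by (position + 6), i.e. 6, 7, 8, … — the shift grows by one for each successive letter.
On devil: d+6=j, e+7=l, v+8=d, i+9=r, l+10=v.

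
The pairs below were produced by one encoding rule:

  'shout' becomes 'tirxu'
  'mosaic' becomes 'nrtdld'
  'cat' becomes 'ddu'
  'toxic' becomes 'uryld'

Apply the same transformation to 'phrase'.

qisdth

The shift depends on letter class: consonant s→t is +1, but vowel o→r is +3. Vowels shift forward by 3 and consonants shift forward by 1.
For phrase: p(cons)+1=q, h(cons)+1=i, r(cons)+1=s, a(vowel)+3=d, s(cons)+1=t, e(vowel)+3=h.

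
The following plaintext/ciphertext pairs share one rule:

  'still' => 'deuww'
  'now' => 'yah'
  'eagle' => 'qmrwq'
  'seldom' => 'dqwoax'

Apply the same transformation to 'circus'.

The shift depends on letter class: consonant s→d is +11, but vowel i→u is +12. Two shifts are in play — +12 for a/e/i/o/u, +11 for every other letter.
For circus: c(cons)+11=n, i(vowel)+12=u, r(cons)+11=c, c(cons)+11=n, u(vowel)+12=g, s(cons)+11=d.

nucngd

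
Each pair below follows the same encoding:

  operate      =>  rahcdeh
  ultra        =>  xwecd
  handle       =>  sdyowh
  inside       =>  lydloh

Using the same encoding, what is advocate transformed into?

dogrndeh

The shift depends on letter class: consonant p→a is +11, but vowel o→r is +3. Vowels shift forward by 3 and consonants shift forward by 11.
For advocate: a(vowel)+3=d, d(cons)+11=o, v(cons)+11=g, o(vowel)+3=r, c(cons)+11=n, a(vowel)+3=d, t(cons)+11=e, e(vowel)+3=h.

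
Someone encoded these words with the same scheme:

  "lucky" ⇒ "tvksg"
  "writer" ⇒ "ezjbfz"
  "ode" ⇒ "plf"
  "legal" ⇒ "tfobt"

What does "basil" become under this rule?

The shift depends on letter class: consonant l→t is +8, but vowel u→v is +1. Vowels shift forward by 1 and consonants shift forward by 8.
For basil: b(cons)+8=j, a(vowel)+1=b, s(cons)+8=a, i(vowel)+1=j, l(cons)+8=t.

jbajt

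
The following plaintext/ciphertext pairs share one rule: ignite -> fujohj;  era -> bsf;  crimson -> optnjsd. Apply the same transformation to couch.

idvpd

The output letters match the input read backwards, each shifted +1: ignite reversed is etingi. The word is reversed, then every letter is shifted forward by 1.
For couch: reverse → hcuoc; then shift: h+1=i, c+1=d, u+1=v, o+1=p, c+1=d.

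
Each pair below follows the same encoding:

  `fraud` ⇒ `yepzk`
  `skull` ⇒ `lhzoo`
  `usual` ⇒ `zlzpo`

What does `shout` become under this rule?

f(5)→y(24) and r(17)→e(4) fit y≡7x+15 (mod 26); the inverse of 7 mod 26 is 15. This is an affine cipher: with a=0,…,z=25, each position x becomes (7x+15) mod 26.
Applying it to shout: s(18)→7·18+15≡11=l; h(7)→7·7+15≡12=m; o(14)→7·14+15≡9=j; u(20)→7·20+15≡25=z; t(19)→7·19+15≡18=s (all mod 26).

lmjzs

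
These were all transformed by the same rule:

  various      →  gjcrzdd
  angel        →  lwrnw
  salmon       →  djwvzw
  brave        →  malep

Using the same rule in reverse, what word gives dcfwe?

Shifts by position in various: pos 0: v→g (+11), pos 1: a→j (+9), pos 2: r→c (+11), pos 3: i→r (+9) — repeating every 2. The shifts repeat in a cycle of length 2: positions 0,1,… shift by +11, +9, then the pattern repeats.
Undoing it on dcfwe: d−11=s, c−9=t, f−11=u, w−9=n, e−11=t.

stunt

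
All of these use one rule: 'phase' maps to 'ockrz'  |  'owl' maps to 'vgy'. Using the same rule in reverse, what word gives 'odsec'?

suite

Two steps: reverse the string, then apply a Caesar shift of +10.
Decoding odsec: shift back: o−10=e, d−10=t, s−10=i, e−10=u, c−10=s → etius; then reverse → suite.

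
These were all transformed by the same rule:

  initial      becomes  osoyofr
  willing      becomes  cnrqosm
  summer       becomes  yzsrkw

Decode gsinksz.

Shifts by position in initial: pos 0: i→o (+6), pos 1: n→s (+5), pos 2: i→o (+6), pos 3: t→y (+5) — repeating every 2. It's a Vigenère-style cipher with numeric key [6,5]: position i shifts by key[i mod 2].
Undoing it on gsinksz: g−6=a, s−5=n, i−6=c, n−5=i, k−6=e, s−5=n, z−6=t.

ancient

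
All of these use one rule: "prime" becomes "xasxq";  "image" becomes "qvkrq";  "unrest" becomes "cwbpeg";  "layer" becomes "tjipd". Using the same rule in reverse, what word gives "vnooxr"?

In prime: p→x is +8, r→a is +9, i→s is +10, m→x is +11 — the shift increases by 1 each position. Each letter shifts forward by (position + 8), i.e. 8, 9, 10, … — the shift grows by one for each successive letter.
Reversing it on vnooxr: v−8=n, n−9=e, o−10=e, o−11=d, x−12=l, r−13=e.

needle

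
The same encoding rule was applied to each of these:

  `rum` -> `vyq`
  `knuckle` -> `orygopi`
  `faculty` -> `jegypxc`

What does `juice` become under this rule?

nymgi

Compare letters: r→v is +4, u→y is +4, m→q is +4 — a constant shift. This is a Caesar cipher with shift 4.
For juice: j+4=n, u+4=y, i+4=m, c+4=g, e+4=i.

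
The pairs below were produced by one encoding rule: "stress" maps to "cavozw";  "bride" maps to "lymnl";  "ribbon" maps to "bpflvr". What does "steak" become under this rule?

Shifts by position in stress: pos 0: s→c (+10), pos 1: t→a (+7), pos 2: r→v (+4), pos 3: e→o (+10), pos 4: s→z (+7), pos 5: s→w (+4) — repeating every 3. It's a Vigenère-style cipher with numeric key [10,7,4]: position i shifts by key[i mod 3].
Applying it to steak: s+10=c, t+7=a, e+4=i, a+10=k, k+7=r.

caikr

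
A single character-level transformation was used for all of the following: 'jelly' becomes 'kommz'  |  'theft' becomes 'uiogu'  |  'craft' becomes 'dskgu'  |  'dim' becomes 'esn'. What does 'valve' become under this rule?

The shift depends on letter class: consonant j→k is +1, but vowel e→o is +10. The rule splits by letter class: vowels +10, consonants +1.
On valve: v(cons)+1=w, a(vowel)+10=k, l(cons)+1=m, v(cons)+1=w, e(vowel)+10=o.

wkmwo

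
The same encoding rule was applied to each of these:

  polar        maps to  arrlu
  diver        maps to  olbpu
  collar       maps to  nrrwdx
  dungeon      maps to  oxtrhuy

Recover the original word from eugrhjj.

Shifts by position in polar: pos 0: p→a (+11), pos 1: o→r (+3), pos 2: l→r (+6), pos 3: a→l (+11), pos 4: r→u (+3) — repeating every 3. It's a Vigenère-style cipher with numeric key [11,3,6]: position i shifts by key[i mod 3].
Undoing it on eugrhjj: e−11=t, u−3=r, g−6=a, r−11=g, h−3=e, j−6=d, j−11=y.

tragedy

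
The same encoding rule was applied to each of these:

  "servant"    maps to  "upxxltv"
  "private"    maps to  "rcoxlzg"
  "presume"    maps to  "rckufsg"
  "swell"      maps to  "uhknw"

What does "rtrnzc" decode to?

Shifts by position in servant: pos 0: s→u (+2), pos 1: e→p (+11), pos 2: r→x (+6), pos 3: v→x (+2), pos 4: a→l (+11), pos 5: n→t (+6) — repeating every 3. A repeating key of period 3 is used — shifts +2, +11, +6 over and over.
Reversing it on rtrnzc: r−2=p, t−11=i, r−6=l, n−2=l, z−11=o, c−6=w.

pillow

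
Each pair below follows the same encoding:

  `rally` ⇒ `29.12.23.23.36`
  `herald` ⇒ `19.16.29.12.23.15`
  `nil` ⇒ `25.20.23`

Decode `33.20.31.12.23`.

vital

The number is (letter's place in the alphabet, a=1) + 11.
Undoing it on 33.20.31.12.23: 33→(33−11)÷1=22=v, 20→(20−11)÷1=9=i, 31→(31−11)÷1=20=t, 12→(12−11)÷1=1=a, 23→(23−11)÷1=12=l.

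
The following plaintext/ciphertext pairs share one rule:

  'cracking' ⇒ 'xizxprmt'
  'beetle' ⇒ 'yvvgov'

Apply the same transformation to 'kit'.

prg

Each pair mirrors across the alphabet (c↔x, r↔i, a↔z): positions sum to 25. Letters are reflected about the middle of the alphabet (position → 25−position): Atbash.
For kit: k↔p, i↔r, t↔g.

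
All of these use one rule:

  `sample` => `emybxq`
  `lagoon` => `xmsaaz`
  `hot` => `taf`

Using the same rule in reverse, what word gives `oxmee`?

class

Each letter is shifted forward by 12 in the alphabet (a Caesar shift of +12).
Decoding oxmee: o−12=c, x−12=l, m−12=a, e−12=s, e−12=s.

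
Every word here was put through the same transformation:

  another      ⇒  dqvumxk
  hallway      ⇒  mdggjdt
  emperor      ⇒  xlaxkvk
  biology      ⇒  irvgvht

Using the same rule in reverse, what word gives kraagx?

ripple

a(0)→d(3) and n(13)→q(16) fit y≡5x+3 (mod 26); the inverse of 5 mod 26 is 21. Treating letters as 0–25, the rule is x ↦ 5x + 3 (mod 26).
Reversing it on kraagx: k(10)→21·(10−3)≡17=r; r(17)→21·(17−3)≡8=i; a(0)→21·(0−3)≡15=p; a(0)→21·(0−3)≡15=p; g(6)→21·(6−3)≡11=l; x(23)→21·(23−3)≡4=e (all mod 26).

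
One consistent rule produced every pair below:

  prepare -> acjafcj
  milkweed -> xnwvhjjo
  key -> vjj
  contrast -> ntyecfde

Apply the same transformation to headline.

sjfownyj

The shift depends on letter class: consonant p→a is +11, but vowel e→j is +5. Two shifts are in play — +5 for a/e/i/o/u, +11 for every other letter.
For headline: h(cons)+11=s, e(vowel)+5=j, a(vowel)+5=f, d(cons)+11=o, l(cons)+11=w, i(vowel)+5=n, n(cons)+11=y, e(vowel)+5=j.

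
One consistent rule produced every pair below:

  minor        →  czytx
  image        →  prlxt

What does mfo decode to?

The output letters match the input read backwards, each shifted +11: minor reversed is ronim. The word is reversed, then every letter is shifted forward by 11.
Reversing it on mfo: shift back: m−11=b, f−11=u, o−11=d → bud; then reverse → dub.

dub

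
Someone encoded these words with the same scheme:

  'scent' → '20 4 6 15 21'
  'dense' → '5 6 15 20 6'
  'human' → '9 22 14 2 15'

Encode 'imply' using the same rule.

s is letter #19 and maps to 20: an offset of 1. The number is (letter's place in the alphabet, a=1) + 1.
Applying it to imply: i=9→10, m=13→14, p=16→17, l=12→13, y=25→26.

10 14 17 13 26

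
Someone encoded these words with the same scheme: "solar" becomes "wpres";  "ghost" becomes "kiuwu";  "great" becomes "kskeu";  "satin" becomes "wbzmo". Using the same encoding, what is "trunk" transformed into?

The shifts repeat in a cycle of length 3: positions 0,1,… shift by +4, +1, +6, then the pattern repeats.
On trunk: t+4=x, r+1=s, u+6=a, n+4=r, k+1=l.

xsarl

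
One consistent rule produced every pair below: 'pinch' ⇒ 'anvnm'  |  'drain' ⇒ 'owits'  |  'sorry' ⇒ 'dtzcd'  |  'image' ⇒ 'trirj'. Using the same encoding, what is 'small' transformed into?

It's a Vigenère-style cipher with numeric key [11,5,8]: position i shifts by key[i mod 3].
On small: s+11=d, m+5=r, a+8=i, l+11=w, l+5=q.

driwq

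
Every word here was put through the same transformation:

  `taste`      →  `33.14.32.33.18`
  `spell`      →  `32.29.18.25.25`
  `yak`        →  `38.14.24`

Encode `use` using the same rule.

34.32.18

Letters become their 1-based position plus 13 (so a→14, b→15, …).
For use: u=21→34, s=19→32, e=5→18.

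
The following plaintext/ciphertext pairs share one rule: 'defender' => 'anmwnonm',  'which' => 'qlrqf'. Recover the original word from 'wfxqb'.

The output letters match the input read backwards, each shifted +9: defender reversed is rednefed. Two steps: reverse the string, then apply a Caesar shift of +9.
Decoding wfxqb: shift back: w−9=n, f−9=w, x−9=o, q−9=h, b−9=s → nwohs; then reverse → shown.

shown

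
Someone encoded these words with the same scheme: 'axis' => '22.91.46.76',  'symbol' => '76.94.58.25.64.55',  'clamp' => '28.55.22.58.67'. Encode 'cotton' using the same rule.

28.64.79.79.64.61

The formula is n = 3×(alphabet index, a=1) + 19.
For cotton: c=3→28, o=15→64, t=20→79, t=20→79, o=15→64, n=14→61.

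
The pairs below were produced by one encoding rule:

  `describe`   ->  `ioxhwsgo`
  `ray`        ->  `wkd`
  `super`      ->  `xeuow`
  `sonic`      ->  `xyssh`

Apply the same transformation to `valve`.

The shift depends on letter class: consonant d→i is +5, but vowel e→o is +10. Vowels shift forward by 10 and consonants shift forward by 5.
On valve: v(cons)+5=a, a(vowel)+10=k, l(cons)+5=q, v(cons)+5=a, e(vowel)+10=o.

akqao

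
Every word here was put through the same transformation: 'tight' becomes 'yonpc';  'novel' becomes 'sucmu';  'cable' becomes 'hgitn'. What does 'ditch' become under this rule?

Letter i (0-indexed) is shifted by i+5, so successive shifts are 5, 6, 7, ….
For ditch: d+5=i, i+6=o, t+7=a, c+8=k, h+9=q.

ioakq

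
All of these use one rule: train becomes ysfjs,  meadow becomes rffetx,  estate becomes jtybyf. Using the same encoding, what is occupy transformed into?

tdhvuz

Shifts by position in train: pos 0: t→y (+5), pos 1: r→s (+1), pos 2: a→f (+5), pos 3: i→j (+1) — repeating every 2. The shifts repeat in a cycle of length 2: positions 0,1,… shift by +5, +1, then the pattern repeats.
Applying it to occupy: o+5=t, c+1=d, c+5=h, u+1=v, p+5=u, y+1=z.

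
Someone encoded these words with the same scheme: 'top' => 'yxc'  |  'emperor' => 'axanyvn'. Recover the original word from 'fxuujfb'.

swallow

Read the word backwards and shift each letter +9.
Reversing it on fxuujfb: shift back: f−9=w, x−9=o, u−9=l, u−9=l, j−9=a, f−9=w, b−9=s → wollaws; then reverse → swallow.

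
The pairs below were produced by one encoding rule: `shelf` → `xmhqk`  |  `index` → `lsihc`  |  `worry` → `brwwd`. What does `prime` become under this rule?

The rule splits by letter class: vowels +3, consonants +5.
On prime: p(cons)+5=u, r(cons)+5=w, i(vowel)+3=l, m(cons)+5=r, e(vowel)+3=h.

uwlrh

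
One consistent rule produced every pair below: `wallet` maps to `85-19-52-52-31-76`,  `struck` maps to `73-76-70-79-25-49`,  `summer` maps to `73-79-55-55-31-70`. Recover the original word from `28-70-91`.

w(#23)→85 and a(#1)→19: differences scale by 3, so n = 3·pos + 16. With a=1..z=26, the number is 3·pos + 16.
Decoding 28-70-91: 28→(28−16)÷3=4=d, 70→(70−16)÷3=18=r, 91→(91−16)÷3=25=y.

dry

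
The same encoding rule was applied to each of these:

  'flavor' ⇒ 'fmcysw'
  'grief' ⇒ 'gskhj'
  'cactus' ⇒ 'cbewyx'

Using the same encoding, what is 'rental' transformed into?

rfpweq

In flavor: f→f is +0, l→m is +1, a→c is +2, v→y is +3 — the shift increases by 1 each position. Each letter shifts forward by its position index (0, 1, 2, …) — the shift grows by one for each successive letter.
On rental: r+0=r, e+1=f, n+2=p, t+3=w, a+4=e, l+5=q.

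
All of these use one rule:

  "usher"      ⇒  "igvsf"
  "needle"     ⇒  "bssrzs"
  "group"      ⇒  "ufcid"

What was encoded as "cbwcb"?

Compare letters: u→i is +14, s→g is +14, h→v is +14 — a constant shift. Each letter is shifted forward by 14 in the alphabet (a Caesar shift of +14).
Decoding cbwcb: c−14=o, b−14=n, w−14=i, c−14=o, b−14=n.

onion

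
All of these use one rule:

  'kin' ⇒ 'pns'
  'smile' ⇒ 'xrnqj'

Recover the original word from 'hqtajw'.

Compare letters: k→p is +5, i→n is +5, n→s is +5 — a constant shift. Each letter is shifted forward by 5 in the alphabet (a Caesar shift of +5).
Decoding hqtajw: h−5=c, q−5=l, t−5=o, a−5=v, j−5=e, w−5=r.

clover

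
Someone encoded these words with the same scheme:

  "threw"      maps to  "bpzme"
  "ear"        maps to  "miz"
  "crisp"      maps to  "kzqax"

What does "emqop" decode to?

weigh

Compare letters: t→b is +8, h→p is +8, r→z is +8 — a constant shift. Each letter is shifted forward by 8 in the alphabet (a Caesar shift of +8).
Decoding emqop: e−8=w, m−8=e, q−8=i, o−8=g, p−8=h.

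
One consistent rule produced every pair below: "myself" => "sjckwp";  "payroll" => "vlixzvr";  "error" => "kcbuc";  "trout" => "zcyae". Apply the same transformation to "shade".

Shifts by position in myself: pos 0: m→s (+6), pos 1: y→j (+11), pos 2: s→c (+10), pos 3: e→k (+6), pos 4: l→w (+11), pos 5: f→p (+10) — repeating every 3. A repeating key of period 3 is used — shifts +6, +11, +10 over and over.
On shade: s+6=y, h+11=s, a+10=k, d+6=j, e+11=p.

yskjp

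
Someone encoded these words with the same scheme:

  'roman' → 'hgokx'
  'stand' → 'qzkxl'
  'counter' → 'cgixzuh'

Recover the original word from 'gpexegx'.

opinion

Each letter's alphabet position (a=0..z=25) is mapped through 9·x+10 mod 26 — an affine cipher.
Undoing it on gpexegx: g(6)→3·(6−10)≡14=o; p(15)→3·(15−10)≡15=p; e(4)→3·(4−10)≡8=i; x(23)→3·(23−10)≡13=n; e(4)→3·(4−10)≡8=i; g(6)→3·(6−10)≡14=o; x(23)→3·(23−10)≡13=n (all mod 26).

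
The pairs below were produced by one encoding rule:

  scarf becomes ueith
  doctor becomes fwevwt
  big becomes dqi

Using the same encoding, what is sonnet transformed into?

The rule splits by letter class: vowels +8, consonants +2.
Applying it to sonnet: s(cons)+2=u, o(vowel)+8=w, n(cons)+2=p, n(cons)+2=p, e(vowel)+8=m, t(cons)+2=v.

uwppmv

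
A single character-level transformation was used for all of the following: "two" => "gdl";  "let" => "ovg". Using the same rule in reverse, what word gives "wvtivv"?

Each letter is replaced by its mirror in the alphabet: a↔z, b↔y, c↔x, and so on (the Atbash cipher).
Reversing it on wvtivv: w↔d, v↔e, t↔g, i↔r, v↔e, v↔e.

degree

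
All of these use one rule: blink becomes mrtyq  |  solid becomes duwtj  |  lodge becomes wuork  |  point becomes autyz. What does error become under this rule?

Shifts by position in blink: pos 0: b→m (+11), pos 1: l→r (+6), pos 2: i→t (+11), pos 3: n→y (+11), pos 4: k→q (+6) — repeating every 3. A repeating key of period 3 is used — shifts +11, +6, +11 over and over.
On error: e+11=p, r+6=x, r+11=c, o+11=z, r+6=x.

pxczx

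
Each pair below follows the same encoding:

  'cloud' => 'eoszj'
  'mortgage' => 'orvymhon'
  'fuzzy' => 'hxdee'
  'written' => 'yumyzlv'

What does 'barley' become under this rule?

In cloud: c→e is +2, l→o is +3, o→s is +4, u→z is +5 — the shift increases by 1 each position. Each letter shifts forward by (position + 2), i.e. 2, 3, 4, … — the shift grows by one for each successive letter.
Applying it to barley: b+2=d, a+3=d, r+4=v, l+5=q, e+6=k, y+7=f.

ddvqkf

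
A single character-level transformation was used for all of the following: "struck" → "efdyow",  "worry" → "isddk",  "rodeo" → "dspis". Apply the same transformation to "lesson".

The rule splits by letter class: vowels +4, consonants +12.
For lesson: l(cons)+12=x, e(vowel)+4=i, s(cons)+12=e, s(cons)+12=e, o(vowel)+4=s, n(cons)+12=z.

xieesz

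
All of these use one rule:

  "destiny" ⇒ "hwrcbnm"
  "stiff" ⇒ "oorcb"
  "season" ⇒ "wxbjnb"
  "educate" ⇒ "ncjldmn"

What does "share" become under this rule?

najqb

The output letters match the input read backwards, each shifted +9: destiny reversed is ynitsed. Read the word backwards and shift each letter +9.
Applying it to share: reverse → erahs; then shift: e+9=n, r+9=a, a+9=j, h+9=q, s+9=b.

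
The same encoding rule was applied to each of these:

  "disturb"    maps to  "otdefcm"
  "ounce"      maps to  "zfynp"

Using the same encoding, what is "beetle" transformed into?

Compare letters: d→o is +11, i→t is +11, s→d is +11 — a constant shift. This is a Caesar cipher with shift 11.
On beetle: b+11=m, e+11=p, e+11=p, t+11=e, l+11=w, e+11=p.

mppewp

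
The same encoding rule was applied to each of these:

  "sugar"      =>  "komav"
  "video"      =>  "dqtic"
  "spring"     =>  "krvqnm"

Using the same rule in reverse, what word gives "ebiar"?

cheap

s(18)→k(10) and u(20)→o(14) fit y≡15x+0 (mod 26); the inverse of 15 mod 26 is 7. This is an affine cipher: with a=0,…,z=25, each position x becomes (15x+0) mod 26.
Reversing it on ebiar: e(4)→7·(4−0)≡2=c; b(1)→7·(1−0)≡7=h; i(8)→7·(8−0)≡4=e; a(0)→7·(0−0)≡0=a; r(17)→7·(17−0)≡15=p (all mod 26).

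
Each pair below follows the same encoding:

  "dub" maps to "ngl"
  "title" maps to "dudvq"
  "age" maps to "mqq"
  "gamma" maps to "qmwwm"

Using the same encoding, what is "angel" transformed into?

The shift depends on letter class: consonant d→n is +10, but vowel u→g is +12. The rule splits by letter class: vowels +12, consonants +10.
On angel: a(vowel)+12=m, n(cons)+10=x, g(cons)+10=q, e(vowel)+12=q, l(cons)+10=v.

mxqqv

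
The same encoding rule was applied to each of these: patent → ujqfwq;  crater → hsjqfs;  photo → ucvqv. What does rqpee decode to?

stuff

p(15)→u(20) and a(0)→j(9) fit y≡25x+9 (mod 26); the inverse of 25 mod 26 is 25. Treating letters as 0–25, the rule is x ↦ 25x + 9 (mod 26).
Reversing it on rqpee: r(17)→25·(17−9)≡18=s; q(16)→25·(16−9)≡19=t; p(15)→25·(15−9)≡20=u; e(4)→25·(4−9)≡5=f; e(4)→25·(4−9)≡5=f (all mod 26).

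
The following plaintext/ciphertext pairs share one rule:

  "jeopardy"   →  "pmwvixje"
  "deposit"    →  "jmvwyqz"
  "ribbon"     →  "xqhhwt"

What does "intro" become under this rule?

qtzxw

The shift depends on letter class: consonant j→p is +6, but vowel e→m is +8. Vowels shift forward by 8 and consonants shift forward by 6.
For intro: i(vowel)+8=q, n(cons)+6=t, t(cons)+6=z, r(cons)+6=x, o(vowel)+8=w.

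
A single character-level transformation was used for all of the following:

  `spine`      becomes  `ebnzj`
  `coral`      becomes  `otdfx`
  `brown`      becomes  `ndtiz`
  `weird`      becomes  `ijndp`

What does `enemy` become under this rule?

jzjyk

The shift depends on letter class: consonant s→e is +12, but vowel i→n is +5. Vowels shift forward by 5 and consonants shift forward by 12.
Applying it to enemy: e(vowel)+5=j, n(cons)+12=z, e(vowel)+5=j, m(cons)+12=y, y(cons)+12=k.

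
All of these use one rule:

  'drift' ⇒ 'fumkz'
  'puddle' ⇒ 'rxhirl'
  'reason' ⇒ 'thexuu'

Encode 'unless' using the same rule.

wqpjyz

In drift: d→f is +2, r→u is +3, i→m is +4, f→k is +5 — the shift increases by 1 each position. Each letter shifts forward by (position + 2), i.e. 2, 3, 4, … — the shift grows by one for each successive letter.
For unless: u+2=w, n+3=q, l+4=p, e+5=j, s+6=y, s+7=z.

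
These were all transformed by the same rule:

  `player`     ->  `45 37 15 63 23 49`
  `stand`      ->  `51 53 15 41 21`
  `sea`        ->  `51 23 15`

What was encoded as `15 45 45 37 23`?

apple

p(#16)→45 and l(#12)→37: differences scale by 2, so n = 2·pos + 13. With a=1..z=26, the number is 2·pos + 13.
Decoding 15 45 45 37 23: 15→(15−13)÷2=1=a, 45→(45−13)÷2=16=p, 45→(45−13)÷2=16=p, 37→(37−13)÷2=12=l, 23→(23−13)÷2=5=e.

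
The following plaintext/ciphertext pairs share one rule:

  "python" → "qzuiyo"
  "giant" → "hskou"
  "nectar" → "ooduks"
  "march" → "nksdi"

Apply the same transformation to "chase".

dikto

The shift depends on letter class: consonant p→q is +1, but vowel o→y is +10. Two shifts are in play — +10 for a/e/i/o/u, +1 for every other letter.
On chase: c(cons)+1=d, h(cons)+1=i, a(vowel)+10=k, s(cons)+1=t, e(vowel)+10=o.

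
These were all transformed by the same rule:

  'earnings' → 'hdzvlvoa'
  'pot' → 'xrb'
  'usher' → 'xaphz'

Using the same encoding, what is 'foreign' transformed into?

The shift depends on letter class: consonant r→z is +8, but vowel e→h is +3. The rule splits by letter class: vowels +3, consonants +8.
Applying it to foreign: f(cons)+8=n, o(vowel)+3=r, r(cons)+8=z, e(vowel)+3=h, i(vowel)+3=l, g(cons)+8=o, n(cons)+8=v.

nrzhlov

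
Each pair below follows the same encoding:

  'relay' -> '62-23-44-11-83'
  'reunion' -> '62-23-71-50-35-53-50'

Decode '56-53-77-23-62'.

power

r(#18)→62 and e(#5)→23: differences scale by 3, so n = 3·pos + 8. Each letter becomes 3×(its alphabet position, a=1..z=26) + 8.
Reversing it on 56-53-77-23-62: 56→(56−8)÷3=16=p, 53→(53−8)÷3=15=o, 77→(77−8)÷3=23=w, 23→(23−8)÷3=5=e, 62→(62−8)÷3=18=r.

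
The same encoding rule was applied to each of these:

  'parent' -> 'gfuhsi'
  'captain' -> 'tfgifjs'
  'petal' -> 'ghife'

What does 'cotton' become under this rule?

This is an affine cipher: with a=0,…,z=25, each position x becomes (7x+5) mod 26.
Applying it to cotton: c(2)→7·2+5≡19=t; o(14)→7·14+5≡25=z; t(19)→7·19+5≡8=i; t(19)→7·19+5≡8=i; o(14)→7·14+5≡25=z; n(13)→7·13+5≡18=s (all mod 26).

tziizs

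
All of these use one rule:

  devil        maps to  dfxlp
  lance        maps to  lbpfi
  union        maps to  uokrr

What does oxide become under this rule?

oykgi

In devil: d→d is +0, e→f is +1, v→x is +2, i→l is +3 — the shift increases by 1 each position. The shift increases by 1 at each position, starting from +0: 0, 1, 2, ….
On oxide: o+0=o, x+1=y, i+2=k, d+3=g, e+4=i.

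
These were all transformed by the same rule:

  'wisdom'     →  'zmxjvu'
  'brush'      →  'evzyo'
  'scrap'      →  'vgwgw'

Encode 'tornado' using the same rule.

In wisdom: w→z is +3, i→m is +4, s→x is +5, d→j is +6 — the shift increases by 1 each position. Letter i (0-indexed) is shifted by i+3, so successive shifts are 3, 4, 5, ….
For tornado: t+3=w, o+4=s, r+5=w, n+6=t, a+7=h, d+8=l, o+9=x.

wswthlx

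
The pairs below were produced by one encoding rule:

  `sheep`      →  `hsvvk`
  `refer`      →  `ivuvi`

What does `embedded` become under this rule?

Each pair mirrors across the alphabet (s↔h, h↔s, e↔v): positions sum to 25. This is the alphabet-reversal cipher (Atbash): a becomes z, b becomes y, etc.
Applying it to embedded: e↔v, m↔n, b↔y, e↔v, d↔w, d↔w, e↔v, d↔w.

vnyvwwvw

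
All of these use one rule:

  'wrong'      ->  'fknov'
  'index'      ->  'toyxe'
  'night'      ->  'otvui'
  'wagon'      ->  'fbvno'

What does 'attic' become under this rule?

w(22)→f(5) and r(17)→k(10) fit y≡25x+1 (mod 26); the inverse of 25 mod 26 is 25. This is an affine cipher: with a=0,…,z=25, each position x becomes (25x+1) mod 26.
Applying it to attic: a(0)→25·0+1≡1=b; t(19)→25·19+1≡8=i; t(19)→25·19+1≡8=i; i(8)→25·8+1≡19=t; c(2)→25·2+1≡25=z (all mod 26).

biitz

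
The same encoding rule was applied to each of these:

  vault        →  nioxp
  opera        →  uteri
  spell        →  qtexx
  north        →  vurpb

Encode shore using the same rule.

qbure

Each letter's alphabet position (a=0..z=25) is mapped through 25·x+8 mod 26 — an affine cipher.
Applying it to shore: s(18)→25·18+8≡16=q; h(7)→25·7+8≡1=b; o(14)→25·14+8≡20=u; r(17)→25·17+8≡17=r; e(4)→25·4+8≡4=e (all mod 26).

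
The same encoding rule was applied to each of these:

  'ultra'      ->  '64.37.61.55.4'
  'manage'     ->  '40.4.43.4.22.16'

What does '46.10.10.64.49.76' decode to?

occupy

u(#21)→64 and l(#12)→37: differences scale by 3, so n = 3·pos + 1. Each letter becomes 3×(its alphabet position, a=1..z=26) + 1.
Reversing it on 46.10.10.64.49.76: 46→(46−1)÷3=15=o, 10→(10−1)÷3=3=c, 10→(10−1)÷3=3=c, 64→(64−1)÷3=21=u, 49→(49−1)÷3=16=p, 76→(76−1)÷3=25=y.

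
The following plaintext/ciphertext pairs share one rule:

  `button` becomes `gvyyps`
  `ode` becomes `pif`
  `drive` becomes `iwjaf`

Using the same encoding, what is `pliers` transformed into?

uqjfwx

The shift depends on letter class: consonant b→g is +5, but vowel u→v is +1. Vowels shift forward by 1 and consonants shift forward by 5.
Applying it to pliers: p(cons)+5=u, l(cons)+5=q, i(vowel)+1=j, e(vowel)+1=f, r(cons)+5=w, s(cons)+5=x.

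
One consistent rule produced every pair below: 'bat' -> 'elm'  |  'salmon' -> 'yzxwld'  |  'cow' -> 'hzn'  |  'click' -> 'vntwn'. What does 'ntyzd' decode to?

Two steps: reverse the string, then apply a Caesar shift of +11.
Reversing it on ntyzd: shift back: n−11=c, t−11=i, y−11=n, z−11=o, d−11=s → cinos; then reverse → sonic.

sonic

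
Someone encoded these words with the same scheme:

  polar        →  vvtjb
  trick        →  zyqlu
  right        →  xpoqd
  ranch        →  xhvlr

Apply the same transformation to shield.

In polar: p→v is +6, o→v is +7, l→t is +8, a→j is +9 — the shift increases by 1 each position. The shift increases by 1 at each position, starting from +6: 6, 7, 8, ….
Applying it to shield: s+6=y, h+7=o, i+8=q, e+9=n, l+10=v, d+11=o.

yoqnvo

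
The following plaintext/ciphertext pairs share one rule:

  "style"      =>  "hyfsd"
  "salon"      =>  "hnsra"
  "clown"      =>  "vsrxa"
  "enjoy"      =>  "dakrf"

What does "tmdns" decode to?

s(18)→h(7) and t(19)→y(24) fit y≡17x+13 (mod 26); the inverse of 17 mod 26 is 23. Each letter's alphabet position (a=0..z=25) is mapped through 17·x+13 mod 26 — an affine cipher.
Reversing it on tmdns: t(19)→23·(19−13)≡8=i; m(12)→23·(12−13)≡3=d; d(3)→23·(3−13)≡4=e; n(13)→23·(13−13)≡0=a; s(18)→23·(18−13)≡11=l (all mod 26).

ideal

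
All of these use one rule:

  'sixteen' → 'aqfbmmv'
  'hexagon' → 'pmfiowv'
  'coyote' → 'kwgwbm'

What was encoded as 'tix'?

lap

Each letter is shifted forward by 8 in the alphabet (a Caesar shift of +8).
Reversing it on tix: t−8=l, i−8=a, x−8=p.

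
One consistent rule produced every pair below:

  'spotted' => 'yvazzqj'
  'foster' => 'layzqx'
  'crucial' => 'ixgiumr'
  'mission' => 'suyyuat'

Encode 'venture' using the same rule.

bqtzgxq

The shift depends on letter class: consonant s→y is +6, but vowel o→a is +12. Two shifts are in play — +12 for a/e/i/o/u, +6 for every other letter.
Applying it to venture: v(cons)+6=b, e(vowel)+12=q, n(cons)+6=t, t(cons)+6=z, u(vowel)+12=g, r(cons)+6=x, e(vowel)+12=q.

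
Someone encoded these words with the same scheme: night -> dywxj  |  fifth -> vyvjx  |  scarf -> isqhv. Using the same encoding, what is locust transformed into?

Compare letters: n→d is +16, i→y is +16, g→w is +16 — a constant shift. It's a constant shift of +16 (ROT16).
Applying it to locust: l+16=b, o+16=e, c+16=s, u+16=k, s+16=i, t+16=j.

beskij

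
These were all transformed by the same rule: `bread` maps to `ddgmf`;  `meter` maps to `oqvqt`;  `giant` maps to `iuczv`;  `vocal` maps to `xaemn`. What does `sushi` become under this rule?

The shifts repeat in a cycle of length 2: positions 0,1,… shift by +2, +12, then the pattern repeats.
On sushi: s+2=u, u+12=g, s+2=u, h+12=t, i+2=k.

ugutk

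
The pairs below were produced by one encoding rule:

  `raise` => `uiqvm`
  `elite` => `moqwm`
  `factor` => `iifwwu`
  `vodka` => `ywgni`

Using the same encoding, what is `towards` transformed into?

wwziugv

The shift depends on letter class: consonant r→u is +3, but vowel a→i is +8. Two shifts are in play — +8 for a/e/i/o/u, +3 for every other letter.
On towards: t(cons)+3=w, o(vowel)+8=w, w(cons)+3=z, a(vowel)+8=i, r(cons)+3=u, d(cons)+3=g, s(cons)+3=v.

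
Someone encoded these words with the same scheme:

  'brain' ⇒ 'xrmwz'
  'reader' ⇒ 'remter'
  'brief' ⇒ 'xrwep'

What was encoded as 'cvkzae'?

b(1)→x(23) and r(17)→r(17) fit y≡11x+12 (mod 26); the inverse of 11 mod 26 is 19. This is an affine cipher: with a=0,…,z=25, each position x becomes (11x+12) mod 26.
Reversing it on cvkzae: c(2)→19·(2−12)≡18=s; v(21)→19·(21−12)≡15=p; k(10)→19·(10−12)≡14=o; z(25)→19·(25−12)≡13=n; a(0)→19·(0−12)≡6=g; e(4)→19·(4−12)≡4=e (all mod 26).

sponge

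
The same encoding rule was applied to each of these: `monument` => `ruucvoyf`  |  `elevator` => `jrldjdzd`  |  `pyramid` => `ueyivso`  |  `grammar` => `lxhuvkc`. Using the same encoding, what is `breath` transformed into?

The shift increases by 1 at each position, starting from +5: 5, 6, 7, ….
On breath: b+5=g, r+6=x, e+7=l, a+8=i, t+9=c, h+10=r.

gxlicr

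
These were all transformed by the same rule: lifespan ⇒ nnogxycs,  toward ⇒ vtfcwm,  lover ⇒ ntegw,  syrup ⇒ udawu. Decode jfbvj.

haste

Shifts by position in lifespan: pos 0: l→n (+2), pos 1: i→n (+5), pos 2: f→o (+9), pos 3: e→g (+2), pos 4: s→x (+5), pos 5: p→y (+9) — repeating every 3. A repeating key of period 3 is used — shifts +2, +5, +9 over and over.
Undoing it on jfbvj: j−2=h, f−5=a, b−9=s, v−2=t, j−5=e.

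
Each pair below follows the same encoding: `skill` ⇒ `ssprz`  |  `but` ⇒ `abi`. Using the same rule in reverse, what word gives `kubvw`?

The output letters match the input read backwards, each shifted +7: skill reversed is lliks. Read the word backwards and shift each letter +7.
Undoing it on kubvw: shift back: k−7=d, u−7=n, b−7=u, v−7=o, w−7=p → dnuop; then reverse → pound.

pound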